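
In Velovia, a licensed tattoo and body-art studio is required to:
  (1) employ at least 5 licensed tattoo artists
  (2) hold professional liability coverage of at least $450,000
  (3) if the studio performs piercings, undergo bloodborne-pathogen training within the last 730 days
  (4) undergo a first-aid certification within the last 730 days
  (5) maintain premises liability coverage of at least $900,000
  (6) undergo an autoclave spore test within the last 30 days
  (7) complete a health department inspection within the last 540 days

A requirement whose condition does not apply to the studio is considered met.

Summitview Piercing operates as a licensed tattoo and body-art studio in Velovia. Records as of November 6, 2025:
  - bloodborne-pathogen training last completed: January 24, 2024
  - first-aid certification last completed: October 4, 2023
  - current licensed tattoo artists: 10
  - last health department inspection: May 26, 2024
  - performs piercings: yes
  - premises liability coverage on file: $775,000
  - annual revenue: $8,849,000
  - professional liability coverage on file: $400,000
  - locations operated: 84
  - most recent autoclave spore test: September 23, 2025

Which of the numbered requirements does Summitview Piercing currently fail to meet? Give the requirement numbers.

2, 4, 5, 6

1. licensed tattoo artists 10 ≥ 5 → met
2. professional liability coverage $400,000 < $450,000 → not met
3. condition 'performs piercings' holds; bloodborne-pathogen training 652 days ago vs limit 730 → met
4. first-aid certification 764 days ago vs limit 730 → not met
5. premises liability coverage $775,000 < $900,000 → not met
6. autoclave spore test 44 days ago vs limit 30 → not met
7. health department inspection 529 days ago vs limit 540 → met
Not met: 2, 4, 5, 6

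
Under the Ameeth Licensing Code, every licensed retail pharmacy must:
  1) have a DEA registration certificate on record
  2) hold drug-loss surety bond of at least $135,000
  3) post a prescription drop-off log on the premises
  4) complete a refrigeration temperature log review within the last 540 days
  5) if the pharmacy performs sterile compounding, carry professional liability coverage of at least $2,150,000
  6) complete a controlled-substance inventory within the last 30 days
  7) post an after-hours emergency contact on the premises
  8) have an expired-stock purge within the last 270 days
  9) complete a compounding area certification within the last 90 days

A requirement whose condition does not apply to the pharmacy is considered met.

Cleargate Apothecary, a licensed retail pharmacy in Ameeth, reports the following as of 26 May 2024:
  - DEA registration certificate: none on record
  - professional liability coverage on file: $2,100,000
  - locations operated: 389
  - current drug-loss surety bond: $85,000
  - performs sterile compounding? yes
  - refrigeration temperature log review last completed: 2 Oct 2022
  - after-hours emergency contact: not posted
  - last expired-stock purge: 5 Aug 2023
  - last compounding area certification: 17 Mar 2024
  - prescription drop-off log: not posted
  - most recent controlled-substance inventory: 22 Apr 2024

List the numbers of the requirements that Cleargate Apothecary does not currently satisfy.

1, 2, 3, 4, 5, 6, 7, 8

1. DEA registration certificate absent → not met
2. drug-loss surety bond $85,000 < $135,000 → not met
3. prescription drop-off log absent → not met
4. refrigeration temperature log review 602 days ago vs limit 540 → not met
5. condition 'performs sterile compounding' holds; professional liability coverage $2,100,000 < $2,150,000 → not met
6. controlled-substance inventory 34 days ago vs limit 30 → not met
7. after-hours emergency contact absent → not met
8. expired-stock purge 295 days ago vs limit 270 → not met
9. compounding area certification 70 days ago vs limit 90 → met
Not met: 1, 2, 3, 4, 5, 6, 7, 8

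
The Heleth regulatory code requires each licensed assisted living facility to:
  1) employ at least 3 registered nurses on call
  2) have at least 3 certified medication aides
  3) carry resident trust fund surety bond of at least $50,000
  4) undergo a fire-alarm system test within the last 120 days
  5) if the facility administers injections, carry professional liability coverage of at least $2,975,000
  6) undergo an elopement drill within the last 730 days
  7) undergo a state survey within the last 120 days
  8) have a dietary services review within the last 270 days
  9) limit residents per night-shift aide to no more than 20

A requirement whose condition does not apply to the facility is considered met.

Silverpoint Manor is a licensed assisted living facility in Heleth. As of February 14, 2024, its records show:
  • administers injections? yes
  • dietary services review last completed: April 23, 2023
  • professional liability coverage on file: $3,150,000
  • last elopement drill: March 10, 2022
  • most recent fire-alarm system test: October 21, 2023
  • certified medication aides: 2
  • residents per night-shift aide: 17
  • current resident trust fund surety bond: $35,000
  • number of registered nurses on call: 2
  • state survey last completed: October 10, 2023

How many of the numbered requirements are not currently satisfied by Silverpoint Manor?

1. registered nurses on call 2 < 3 → not met
2. certified medication aides 2 < 3 → not met
3. resident trust fund surety bond $35,000 < $50,000 → not met
4. fire-alarm system test 116 days ago vs limit 120 → met
5. condition 'administers injections' holds; professional liability coverage $3,150,000 ≥ $2,975,000 → met
6. elopement drill 706 days ago vs limit 730 → met
7. state survey 127 days ago vs limit 120 → not met
8. dietary services review 297 days ago vs limit 270 → not met
9. residents per night-shift aide 17 ≤ 20 → met
Not met: 5 of 9

5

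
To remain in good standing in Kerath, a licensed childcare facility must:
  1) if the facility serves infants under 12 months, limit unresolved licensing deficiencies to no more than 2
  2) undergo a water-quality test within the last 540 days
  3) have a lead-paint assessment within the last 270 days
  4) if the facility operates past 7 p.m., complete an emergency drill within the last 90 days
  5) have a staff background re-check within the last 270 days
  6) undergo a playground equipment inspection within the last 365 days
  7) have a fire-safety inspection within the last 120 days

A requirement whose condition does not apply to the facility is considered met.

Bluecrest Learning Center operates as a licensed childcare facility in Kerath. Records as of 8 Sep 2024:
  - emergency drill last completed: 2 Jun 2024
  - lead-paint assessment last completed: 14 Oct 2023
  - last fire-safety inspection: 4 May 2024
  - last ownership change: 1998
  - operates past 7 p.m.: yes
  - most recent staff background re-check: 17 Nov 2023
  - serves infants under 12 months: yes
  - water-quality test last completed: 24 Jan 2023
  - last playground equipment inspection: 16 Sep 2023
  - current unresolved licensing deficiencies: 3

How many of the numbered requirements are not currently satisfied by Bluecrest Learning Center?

6

1. condition 'serves infants under 12 months' holds; unresolved licensing deficiencies 3 > 2 → not met
2. water-quality test 593 days ago vs limit 540 → not met
3. lead-paint assessment 330 days ago vs limit 270 → not met
4. condition 'operates past 7 p.m.' holds; emergency drill 98 days ago vs limit 90 → not met
5. staff background re-check 296 days ago vs limit 270 → not met
6. playground equipment inspection 358 days ago vs limit 365 → met
7. fire-safety inspection 127 days ago vs limit 120 → not met
Not met: 6 of 7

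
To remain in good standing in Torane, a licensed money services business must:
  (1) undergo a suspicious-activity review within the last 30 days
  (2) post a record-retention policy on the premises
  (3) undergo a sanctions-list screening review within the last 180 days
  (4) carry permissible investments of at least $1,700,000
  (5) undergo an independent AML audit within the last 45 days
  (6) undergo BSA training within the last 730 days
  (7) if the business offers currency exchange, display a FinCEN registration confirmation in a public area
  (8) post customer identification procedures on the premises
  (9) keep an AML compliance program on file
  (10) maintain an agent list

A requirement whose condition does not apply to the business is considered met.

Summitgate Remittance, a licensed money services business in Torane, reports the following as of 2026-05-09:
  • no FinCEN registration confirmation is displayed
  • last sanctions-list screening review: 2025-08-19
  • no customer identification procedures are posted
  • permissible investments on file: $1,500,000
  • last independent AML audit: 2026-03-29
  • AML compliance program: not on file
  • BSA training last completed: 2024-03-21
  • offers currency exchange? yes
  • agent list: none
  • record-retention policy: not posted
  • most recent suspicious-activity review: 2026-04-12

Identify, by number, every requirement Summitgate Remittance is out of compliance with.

1. suspicious-activity review 27 days ago vs limit 30 → met
2. record-retention policy absent → not met
3. sanctions-list screening review 263 days ago vs limit 180 → not met
4. permissible investments $1,500,000 < $1,700,000 → not met
5. independent AML audit 41 days ago vs limit 45 → met
6. BSA training 779 days ago vs limit 730 → not met
7. condition 'offers currency exchange' holds; FinCEN registration confirmation absent → not met
8. customer identification procedures absent → not met
9. AML compliance program absent → not met
10. agent list absent → not met
Not met: 2, 3, 4, 6, 7, 8, 9, 10

2, 3, 4, 6, 7, 8, 9, 10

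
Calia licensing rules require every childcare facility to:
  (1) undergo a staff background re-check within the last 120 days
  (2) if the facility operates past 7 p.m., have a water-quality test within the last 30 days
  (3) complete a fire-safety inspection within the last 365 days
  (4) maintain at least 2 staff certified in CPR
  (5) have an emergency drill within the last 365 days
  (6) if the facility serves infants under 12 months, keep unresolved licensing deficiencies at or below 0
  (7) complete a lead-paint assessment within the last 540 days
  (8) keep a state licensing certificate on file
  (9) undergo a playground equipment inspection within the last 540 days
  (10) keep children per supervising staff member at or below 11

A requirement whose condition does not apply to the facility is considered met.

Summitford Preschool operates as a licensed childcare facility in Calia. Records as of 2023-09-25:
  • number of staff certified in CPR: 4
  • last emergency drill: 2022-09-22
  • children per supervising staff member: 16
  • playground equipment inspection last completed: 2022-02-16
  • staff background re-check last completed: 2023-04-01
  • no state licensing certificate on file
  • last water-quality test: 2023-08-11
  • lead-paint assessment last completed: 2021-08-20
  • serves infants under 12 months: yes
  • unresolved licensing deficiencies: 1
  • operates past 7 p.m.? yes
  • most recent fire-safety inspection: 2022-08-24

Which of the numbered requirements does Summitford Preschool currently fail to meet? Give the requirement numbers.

1. staff background re-check 177 days ago vs limit 120 → not met
2. condition 'operates past 7 p.m.' holds; water-quality test 45 days ago vs limit 30 → not met
3. fire-safety inspection 397 days ago vs limit 365 → not met
4. staff certified in CPR 4 ≥ 2 → met
5. emergency drill 368 days ago vs limit 365 → not met
6. condition 'serves infants under 12 months' holds; unresolved licensing deficiencies 1 > 0 → not met
7. lead-paint assessment 766 days ago vs limit 540 → not met
8. state licensing certificate absent → not met
9. playground equipment inspection 586 days ago vs limit 540 → not met
10. children per supervising staff member 16 > 11 → not met
Not met: 1, 2, 3, 5, 6, 7, 8, 9, 10

1, 2, 3, 5, 6, 7, 8, 9, 10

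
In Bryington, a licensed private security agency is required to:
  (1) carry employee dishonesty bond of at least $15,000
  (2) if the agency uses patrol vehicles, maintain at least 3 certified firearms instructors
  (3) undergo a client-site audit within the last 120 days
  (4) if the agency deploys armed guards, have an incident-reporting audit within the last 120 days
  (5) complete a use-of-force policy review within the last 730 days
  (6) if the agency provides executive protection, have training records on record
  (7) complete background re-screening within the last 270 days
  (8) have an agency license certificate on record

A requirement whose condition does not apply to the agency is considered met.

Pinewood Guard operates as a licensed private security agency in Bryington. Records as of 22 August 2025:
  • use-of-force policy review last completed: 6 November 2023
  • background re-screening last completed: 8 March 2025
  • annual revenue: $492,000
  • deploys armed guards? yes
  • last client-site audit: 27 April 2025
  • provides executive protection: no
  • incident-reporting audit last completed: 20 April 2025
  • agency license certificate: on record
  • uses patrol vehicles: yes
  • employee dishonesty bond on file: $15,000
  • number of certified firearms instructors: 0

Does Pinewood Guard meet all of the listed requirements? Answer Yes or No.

No

1. employee dishonesty bond $15,000 ≥ $15,000 → met
2. condition 'uses patrol vehicles' holds; certified firearms instructors 0 < 3 → not met
3. client-site audit 117 days ago vs limit 120 → met
4. condition 'deploys armed guards' holds; incident-reporting audit 124 days ago vs limit 120 → not met
5. use-of-force policy review 655 days ago vs limit 730 → met
6. condition 'provides executive protection' does not hold → requirement n/a → met
7. background re-screening 167 days ago vs limit 270 → met
8. agency license certificate present → met
Not met: 2, 4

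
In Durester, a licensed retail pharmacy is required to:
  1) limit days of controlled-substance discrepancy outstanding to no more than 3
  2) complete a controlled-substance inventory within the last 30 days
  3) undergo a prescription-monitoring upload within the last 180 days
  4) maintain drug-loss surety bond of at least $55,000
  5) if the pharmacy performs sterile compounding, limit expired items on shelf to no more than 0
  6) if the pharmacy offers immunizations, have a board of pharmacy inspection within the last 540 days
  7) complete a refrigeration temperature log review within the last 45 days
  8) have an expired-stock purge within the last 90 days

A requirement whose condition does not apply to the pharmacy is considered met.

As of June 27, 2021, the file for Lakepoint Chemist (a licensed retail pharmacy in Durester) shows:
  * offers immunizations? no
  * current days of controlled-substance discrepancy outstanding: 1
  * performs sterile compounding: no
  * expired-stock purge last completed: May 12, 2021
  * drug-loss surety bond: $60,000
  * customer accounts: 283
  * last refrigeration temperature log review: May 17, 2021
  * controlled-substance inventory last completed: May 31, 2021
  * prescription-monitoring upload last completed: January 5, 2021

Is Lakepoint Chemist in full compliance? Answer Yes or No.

Yes

1. days of controlled-substance discrepancy outstanding 1 ≤ 3 → met
2. controlled-substance inventory 27 days ago vs limit 30 → met
3. prescription-monitoring upload 173 days ago vs limit 180 → met
4. drug-loss surety bond $60,000 ≥ $55,000 → met
5. condition 'performs sterile compounding' does not hold → requirement n/a → met
6. condition 'offers immunizations' does not hold → requirement n/a → met
7. refrigeration temperature log review 41 days ago vs limit 45 → met
8. expired-stock purge 46 days ago vs limit 90 → met
All met.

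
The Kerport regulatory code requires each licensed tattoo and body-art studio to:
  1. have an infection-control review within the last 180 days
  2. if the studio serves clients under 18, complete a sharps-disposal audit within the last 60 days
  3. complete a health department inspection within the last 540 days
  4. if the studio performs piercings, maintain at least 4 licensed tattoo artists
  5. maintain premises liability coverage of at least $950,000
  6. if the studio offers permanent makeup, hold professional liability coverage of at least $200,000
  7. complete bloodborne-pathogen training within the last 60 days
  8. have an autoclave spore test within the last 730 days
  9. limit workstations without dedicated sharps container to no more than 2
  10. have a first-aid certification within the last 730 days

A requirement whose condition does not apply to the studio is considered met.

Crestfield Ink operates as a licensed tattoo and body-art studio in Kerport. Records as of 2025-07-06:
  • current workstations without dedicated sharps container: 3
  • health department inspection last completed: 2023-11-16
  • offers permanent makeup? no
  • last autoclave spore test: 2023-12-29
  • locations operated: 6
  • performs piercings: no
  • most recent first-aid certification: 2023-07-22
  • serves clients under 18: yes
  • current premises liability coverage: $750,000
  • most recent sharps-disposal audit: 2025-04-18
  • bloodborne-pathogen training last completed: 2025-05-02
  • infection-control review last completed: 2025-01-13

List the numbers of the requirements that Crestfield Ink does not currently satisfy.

1. infection-control review 174 days ago vs limit 180 → met
2. condition 'serves clients under 18' holds; sharps-disposal audit 79 days ago vs limit 60 → not met
3. health department inspection 598 days ago vs limit 540 → not met
4. condition 'performs piercings' does not hold → requirement n/a → met
5. premises liability coverage $750,000 < $950,000 → not met
6. condition 'offers permanent makeup' does not hold → requirement n/a → met
7. bloodborne-pathogen training 65 days ago vs limit 60 → not met
8. autoclave spore test 555 days ago vs limit 730 → met
9. workstations without dedicated sharps container 3 > 2 → not met
10. first-aid certification 715 days ago vs limit 730 → met
Not met: 2, 3, 5, 7, 9

2, 3, 5, 7, 9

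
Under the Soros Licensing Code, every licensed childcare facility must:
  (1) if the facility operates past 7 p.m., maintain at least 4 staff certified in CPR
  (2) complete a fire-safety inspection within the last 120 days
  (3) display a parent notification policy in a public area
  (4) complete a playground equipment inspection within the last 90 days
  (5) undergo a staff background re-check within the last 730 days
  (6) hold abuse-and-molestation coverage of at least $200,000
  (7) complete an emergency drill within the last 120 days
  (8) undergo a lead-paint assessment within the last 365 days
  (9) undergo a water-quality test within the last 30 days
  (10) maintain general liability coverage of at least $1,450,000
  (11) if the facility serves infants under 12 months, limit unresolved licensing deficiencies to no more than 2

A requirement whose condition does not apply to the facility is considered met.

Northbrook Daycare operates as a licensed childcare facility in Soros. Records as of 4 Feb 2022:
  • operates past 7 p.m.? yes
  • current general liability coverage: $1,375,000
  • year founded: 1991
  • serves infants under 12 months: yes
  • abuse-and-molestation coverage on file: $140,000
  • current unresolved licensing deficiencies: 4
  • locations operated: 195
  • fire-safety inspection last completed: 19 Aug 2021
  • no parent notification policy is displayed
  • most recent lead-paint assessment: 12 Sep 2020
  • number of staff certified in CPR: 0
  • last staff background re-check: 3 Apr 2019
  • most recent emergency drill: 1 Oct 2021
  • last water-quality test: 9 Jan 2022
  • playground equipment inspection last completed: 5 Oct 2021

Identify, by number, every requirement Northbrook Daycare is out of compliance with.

1. condition 'operates past 7 p.m.' holds; staff certified in CPR 0 < 4 → not met
2. fire-safety inspection 169 days ago vs limit 120 → not met
3. parent notification policy absent → not met
4. playground equipment inspection 122 days ago vs limit 90 → not met
5. staff background re-check 1038 days ago vs limit 730 → not met
6. abuse-and-molestation coverage $140,000 < $200,000 → not met
7. emergency drill 126 days ago vs limit 120 → not met
8. lead-paint assessment 510 days ago vs limit 365 → not met
9. water-quality test 26 days ago vs limit 30 → met
10. general liability coverage $1,375,000 < $1,450,000 → not met
11. condition 'serves infants under 12 months' holds; unresolved licensing deficiencies 4 > 2 → not met
Not met: 1, 2, 3, 4, 5, 6, 7, 8, 10, 11

1, 2, 3, 4, 5, 6, 7, 8, 10, 11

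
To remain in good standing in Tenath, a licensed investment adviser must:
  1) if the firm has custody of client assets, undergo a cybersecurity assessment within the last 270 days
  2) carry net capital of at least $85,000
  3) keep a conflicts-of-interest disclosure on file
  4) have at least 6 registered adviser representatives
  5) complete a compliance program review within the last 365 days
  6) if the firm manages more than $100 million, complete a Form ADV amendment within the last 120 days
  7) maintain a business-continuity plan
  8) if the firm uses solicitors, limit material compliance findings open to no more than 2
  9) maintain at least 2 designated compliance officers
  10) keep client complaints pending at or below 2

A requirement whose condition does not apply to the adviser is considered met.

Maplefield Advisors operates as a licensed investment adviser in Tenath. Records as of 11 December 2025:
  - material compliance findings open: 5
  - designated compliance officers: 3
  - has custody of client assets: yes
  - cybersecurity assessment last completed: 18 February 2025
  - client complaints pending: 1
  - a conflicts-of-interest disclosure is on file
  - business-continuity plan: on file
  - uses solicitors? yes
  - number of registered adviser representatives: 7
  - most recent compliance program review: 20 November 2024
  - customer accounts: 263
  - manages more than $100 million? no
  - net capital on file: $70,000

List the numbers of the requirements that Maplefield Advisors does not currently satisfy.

1. condition 'has custody of client assets' holds; cybersecurity assessment 296 days ago vs limit 270 → not met
2. net capital $70,000 < $85,000 → not met
3. conflicts-of-interest disclosure present → met
4. registered adviser representatives 7 ≥ 6 → met
5. compliance program review 386 days ago vs limit 365 → not met
6. condition 'manages more than $100 million' does not hold → requirement n/a → met
7. business-continuity plan present → met
8. condition 'uses solicitors' holds; material compliance findings open 5 > 2 → not met
9. designated compliance officers 3 ≥ 2 → met
10. client complaints pending 1 ≤ 2 → met
Not met: 1, 2, 5, 8

1, 2, 5, 8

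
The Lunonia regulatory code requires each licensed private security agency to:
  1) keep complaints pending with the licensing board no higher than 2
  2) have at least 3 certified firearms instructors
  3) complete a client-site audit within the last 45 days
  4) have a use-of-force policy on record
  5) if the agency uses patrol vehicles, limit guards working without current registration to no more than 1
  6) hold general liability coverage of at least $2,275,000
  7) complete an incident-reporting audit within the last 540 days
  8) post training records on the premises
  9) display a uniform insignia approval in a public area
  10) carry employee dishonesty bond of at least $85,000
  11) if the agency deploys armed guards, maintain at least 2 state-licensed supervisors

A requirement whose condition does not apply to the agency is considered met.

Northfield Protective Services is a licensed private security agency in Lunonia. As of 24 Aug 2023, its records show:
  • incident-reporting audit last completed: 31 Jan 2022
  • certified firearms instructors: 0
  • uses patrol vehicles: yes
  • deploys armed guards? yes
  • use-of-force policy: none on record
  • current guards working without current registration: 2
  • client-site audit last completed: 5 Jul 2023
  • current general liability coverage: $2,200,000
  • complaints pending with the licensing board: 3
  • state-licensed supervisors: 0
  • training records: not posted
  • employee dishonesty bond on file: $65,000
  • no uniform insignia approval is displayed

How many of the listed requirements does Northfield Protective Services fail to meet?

11

1. complaints pending with the licensing board 3 > 2 → not met
2. certified firearms instructors 0 < 3 → not met
3. client-site audit 50 days ago vs limit 45 → not met
4. use-of-force policy absent → not met
5. condition 'uses patrol vehicles' holds; guards working without current registration 2 > 1 → not met
6. general liability coverage $2,200,000 < $2,275,000 → not met
7. incident-reporting audit 570 days ago vs limit 540 → not met
8. training records absent → not met
9. uniform insignia approval absent → not met
10. employee dishonesty bond $65,000 < $85,000 → not met
11. condition 'deploys armed guards' holds; state-licensed supervisors 0 < 2 → not met
Not met: 11 of 11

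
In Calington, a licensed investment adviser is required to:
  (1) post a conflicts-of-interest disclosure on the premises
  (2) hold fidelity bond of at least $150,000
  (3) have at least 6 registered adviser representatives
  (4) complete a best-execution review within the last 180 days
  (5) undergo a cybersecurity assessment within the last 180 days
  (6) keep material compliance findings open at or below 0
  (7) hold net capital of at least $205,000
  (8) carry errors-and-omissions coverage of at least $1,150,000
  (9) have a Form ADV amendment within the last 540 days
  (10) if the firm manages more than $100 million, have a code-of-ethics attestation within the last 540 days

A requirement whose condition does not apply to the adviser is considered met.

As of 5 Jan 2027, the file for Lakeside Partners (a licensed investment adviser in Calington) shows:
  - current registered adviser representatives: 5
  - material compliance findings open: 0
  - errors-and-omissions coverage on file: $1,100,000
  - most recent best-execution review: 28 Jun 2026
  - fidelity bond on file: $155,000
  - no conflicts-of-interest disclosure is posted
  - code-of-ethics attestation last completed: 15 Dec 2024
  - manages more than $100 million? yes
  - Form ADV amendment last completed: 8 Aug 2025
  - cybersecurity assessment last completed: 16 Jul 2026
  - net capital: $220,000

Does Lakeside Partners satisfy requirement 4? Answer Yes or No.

4. best-execution review 191 days ago vs limit 180 → not met

No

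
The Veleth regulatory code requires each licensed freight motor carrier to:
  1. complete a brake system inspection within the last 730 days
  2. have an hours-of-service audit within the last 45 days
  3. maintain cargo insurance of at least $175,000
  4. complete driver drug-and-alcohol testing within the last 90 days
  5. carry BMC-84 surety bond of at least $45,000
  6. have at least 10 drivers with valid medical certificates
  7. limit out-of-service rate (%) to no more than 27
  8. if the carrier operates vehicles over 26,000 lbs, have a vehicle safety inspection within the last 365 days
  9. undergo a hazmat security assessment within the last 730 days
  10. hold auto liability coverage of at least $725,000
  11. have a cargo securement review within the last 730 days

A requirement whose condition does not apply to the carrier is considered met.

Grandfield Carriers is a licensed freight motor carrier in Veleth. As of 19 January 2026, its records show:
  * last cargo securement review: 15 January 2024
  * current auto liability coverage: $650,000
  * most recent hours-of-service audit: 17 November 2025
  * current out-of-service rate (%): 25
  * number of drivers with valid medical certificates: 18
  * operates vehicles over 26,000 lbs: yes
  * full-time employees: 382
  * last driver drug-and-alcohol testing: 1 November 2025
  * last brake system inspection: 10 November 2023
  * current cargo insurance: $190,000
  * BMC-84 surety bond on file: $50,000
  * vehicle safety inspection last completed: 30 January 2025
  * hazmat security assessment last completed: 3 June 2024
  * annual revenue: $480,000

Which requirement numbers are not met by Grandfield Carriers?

1. brake system inspection 801 days ago vs limit 730 → not met
2. hours-of-service audit 63 days ago vs limit 45 → not met
3. cargo insurance $190,000 ≥ $175,000 → met
4. driver drug-and-alcohol testing 79 days ago vs limit 90 → met
5. BMC-84 surety bond $50,000 ≥ $45,000 → met
6. drivers with valid medical certificates 18 ≥ 10 → met
7. out-of-service rate (%) 25 ≤ 27 → met
8. condition 'operates vehicles over 26,000 lbs' holds; vehicle safety inspection 354 days ago vs limit 365 → met
9. hazmat security assessment 595 days ago vs limit 730 → met
10. auto liability coverage $650,000 < $725,000 → not met
11. cargo securement review 735 days ago vs limit 730 → not met
Not met: 1, 2, 10, 11

1, 2, 10, 11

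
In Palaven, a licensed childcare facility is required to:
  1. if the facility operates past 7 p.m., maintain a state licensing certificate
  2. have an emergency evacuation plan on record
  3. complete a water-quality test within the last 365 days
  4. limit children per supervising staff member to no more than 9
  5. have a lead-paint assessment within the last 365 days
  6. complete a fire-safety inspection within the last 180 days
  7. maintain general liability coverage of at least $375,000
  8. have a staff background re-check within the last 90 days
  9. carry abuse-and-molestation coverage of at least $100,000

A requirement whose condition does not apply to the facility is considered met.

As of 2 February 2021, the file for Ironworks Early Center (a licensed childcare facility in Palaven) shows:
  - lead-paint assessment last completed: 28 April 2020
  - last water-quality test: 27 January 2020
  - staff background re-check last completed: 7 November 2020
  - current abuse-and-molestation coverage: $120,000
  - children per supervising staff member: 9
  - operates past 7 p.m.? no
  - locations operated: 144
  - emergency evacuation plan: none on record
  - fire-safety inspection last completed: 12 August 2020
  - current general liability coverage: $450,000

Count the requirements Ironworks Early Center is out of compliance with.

1. condition 'operates past 7 p.m.' does not hold → requirement n/a → met
2. emergency evacuation plan absent → not met
3. water-quality test 372 days ago vs limit 365 → not met
4. children per supervising staff member 9 ≤ 9 → met
5. lead-paint assessment 280 days ago vs limit 365 → met
6. fire-safety inspection 174 days ago vs limit 180 → met
7. general liability coverage $450,000 ≥ $375,000 → met
8. staff background re-check 87 days ago vs limit 90 → met
9. abuse-and-molestation coverage $120,000 ≥ $100,000 → met
Not met: 2 of 9

2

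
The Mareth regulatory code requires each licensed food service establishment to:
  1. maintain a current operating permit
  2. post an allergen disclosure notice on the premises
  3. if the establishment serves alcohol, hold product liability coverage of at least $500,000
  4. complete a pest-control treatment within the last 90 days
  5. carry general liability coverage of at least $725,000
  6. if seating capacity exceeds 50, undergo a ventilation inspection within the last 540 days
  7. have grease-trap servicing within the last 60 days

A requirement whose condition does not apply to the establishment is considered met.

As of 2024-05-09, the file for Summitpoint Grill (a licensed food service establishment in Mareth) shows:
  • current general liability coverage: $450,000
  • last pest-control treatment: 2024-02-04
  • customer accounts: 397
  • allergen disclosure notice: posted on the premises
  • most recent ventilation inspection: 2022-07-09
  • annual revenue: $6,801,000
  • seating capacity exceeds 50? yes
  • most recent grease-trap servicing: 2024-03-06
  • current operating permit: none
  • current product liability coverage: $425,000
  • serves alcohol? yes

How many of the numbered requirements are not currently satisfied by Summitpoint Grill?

6

1. current operating permit absent → not met
2. allergen disclosure notice present → met
3. condition 'serves alcohol' holds; product liability coverage $425,000 < $500,000 → not met
4. pest-control treatment 95 days ago vs limit 90 → not met
5. general liability coverage $450,000 < $725,000 → not met
6. condition 'seating capacity exceeds 50' holds; ventilation inspection 670 days ago vs limit 540 → not met
7. grease-trap servicing 64 days ago vs limit 60 → not met
Not met: 6 of 7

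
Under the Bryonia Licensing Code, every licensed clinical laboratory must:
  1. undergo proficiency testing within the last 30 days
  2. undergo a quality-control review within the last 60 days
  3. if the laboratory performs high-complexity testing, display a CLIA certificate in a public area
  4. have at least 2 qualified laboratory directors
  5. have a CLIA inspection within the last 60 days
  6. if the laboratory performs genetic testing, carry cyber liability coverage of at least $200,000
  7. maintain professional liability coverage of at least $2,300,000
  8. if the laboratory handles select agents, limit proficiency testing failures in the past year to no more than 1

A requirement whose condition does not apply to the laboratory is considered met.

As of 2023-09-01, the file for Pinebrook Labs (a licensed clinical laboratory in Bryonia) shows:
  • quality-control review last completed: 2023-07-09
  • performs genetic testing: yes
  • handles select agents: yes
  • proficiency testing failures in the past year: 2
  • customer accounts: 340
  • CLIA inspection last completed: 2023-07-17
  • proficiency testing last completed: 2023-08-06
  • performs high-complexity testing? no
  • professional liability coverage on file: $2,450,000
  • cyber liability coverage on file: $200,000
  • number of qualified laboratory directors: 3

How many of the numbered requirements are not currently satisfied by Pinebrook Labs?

1. proficiency testing 26 days ago vs limit 30 → met
2. quality-control review 54 days ago vs limit 60 → met
3. condition 'performs high-complexity testing' does not hold → requirement n/a → met
4. qualified laboratory directors 3 ≥ 2 → met
5. CLIA inspection 46 days ago vs limit 60 → met
6. condition 'performs genetic testing' holds; cyber liability coverage $200,000 ≥ $200,000 → met
7. professional liability coverage $2,450,000 ≥ $2,300,000 → met
8. condition 'handles select agents' holds; proficiency testing failures in the past year 2 > 1 → not met
Not met: 1 of 8

1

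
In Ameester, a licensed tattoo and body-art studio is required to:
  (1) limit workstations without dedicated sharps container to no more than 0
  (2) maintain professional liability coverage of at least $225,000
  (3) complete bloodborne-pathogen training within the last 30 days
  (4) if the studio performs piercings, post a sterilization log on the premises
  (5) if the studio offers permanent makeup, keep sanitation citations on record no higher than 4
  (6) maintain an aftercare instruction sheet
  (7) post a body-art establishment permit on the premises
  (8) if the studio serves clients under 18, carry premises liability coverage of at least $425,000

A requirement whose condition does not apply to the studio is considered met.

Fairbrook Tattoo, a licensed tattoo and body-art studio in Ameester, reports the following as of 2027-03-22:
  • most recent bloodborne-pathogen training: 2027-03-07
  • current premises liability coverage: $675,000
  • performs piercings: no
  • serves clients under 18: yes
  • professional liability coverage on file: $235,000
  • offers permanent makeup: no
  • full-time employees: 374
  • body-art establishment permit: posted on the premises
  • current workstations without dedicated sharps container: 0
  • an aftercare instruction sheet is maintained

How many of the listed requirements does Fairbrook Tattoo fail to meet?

1. workstations without dedicated sharps container 0 ≤ 0 → met
2. professional liability coverage $235,000 ≥ $225,000 → met
3. bloodborne-pathogen training 15 days ago vs limit 30 → met
4. condition 'performs piercings' does not hold → requirement n/a → met
5. condition 'offers permanent makeup' does not hold → requirement n/a → met
6. aftercare instruction sheet present → met
7. body-art establishment permit present → met
8. condition 'serves clients under 18' holds; premises liability coverage $675,000 ≥ $425,000 → met
Not met: 0 of 8

0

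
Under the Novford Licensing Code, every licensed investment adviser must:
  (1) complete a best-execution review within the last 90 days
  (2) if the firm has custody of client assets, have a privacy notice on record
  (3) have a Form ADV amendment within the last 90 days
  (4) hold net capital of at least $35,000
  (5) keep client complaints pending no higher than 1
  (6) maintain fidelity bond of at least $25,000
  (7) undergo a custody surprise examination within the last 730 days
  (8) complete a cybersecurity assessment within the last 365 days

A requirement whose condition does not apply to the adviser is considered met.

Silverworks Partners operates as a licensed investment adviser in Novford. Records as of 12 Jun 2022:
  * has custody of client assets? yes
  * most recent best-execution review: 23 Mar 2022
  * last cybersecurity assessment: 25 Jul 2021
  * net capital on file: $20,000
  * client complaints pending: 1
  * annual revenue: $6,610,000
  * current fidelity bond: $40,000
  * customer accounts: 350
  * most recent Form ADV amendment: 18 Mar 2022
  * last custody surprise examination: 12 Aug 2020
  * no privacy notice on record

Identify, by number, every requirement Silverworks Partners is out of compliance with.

2, 4

1. best-execution review 81 days ago vs limit 90 → met
2. condition 'has custody of client assets' holds; privacy notice absent → not met
3. Form ADV amendment 86 days ago vs limit 90 → met
4. net capital $20,000 < $35,000 → not met
5. client complaints pending 1 ≤ 1 → met
6. fidelity bond $40,000 ≥ $25,000 → met
7. custody surprise examination 669 days ago vs limit 730 → met
8. cybersecurity assessment 322 days ago vs limit 365 → met
Not met: 2, 4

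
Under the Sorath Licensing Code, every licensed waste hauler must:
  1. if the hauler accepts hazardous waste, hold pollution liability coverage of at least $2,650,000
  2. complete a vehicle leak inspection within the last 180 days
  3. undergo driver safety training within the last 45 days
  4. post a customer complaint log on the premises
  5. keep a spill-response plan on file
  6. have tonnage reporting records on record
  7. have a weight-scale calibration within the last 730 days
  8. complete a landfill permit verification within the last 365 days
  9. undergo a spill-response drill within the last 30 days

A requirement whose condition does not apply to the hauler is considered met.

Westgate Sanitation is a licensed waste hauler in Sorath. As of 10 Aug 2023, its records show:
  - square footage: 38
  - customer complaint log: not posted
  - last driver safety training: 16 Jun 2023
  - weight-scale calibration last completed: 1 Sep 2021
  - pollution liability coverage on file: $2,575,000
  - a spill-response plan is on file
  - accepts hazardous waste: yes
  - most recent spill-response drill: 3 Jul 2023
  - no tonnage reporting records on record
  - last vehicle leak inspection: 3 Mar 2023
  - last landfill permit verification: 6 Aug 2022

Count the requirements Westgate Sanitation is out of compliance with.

1. condition 'accepts hazardous waste' holds; pollution liability coverage $2,575,000 < $2,650,000 → not met
2. vehicle leak inspection 160 days ago vs limit 180 → met
3. driver safety training 55 days ago vs limit 45 → not met
4. customer complaint log absent → not met
5. spill-response plan present → met
6. tonnage reporting records absent → not met
7. weight-scale calibration 708 days ago vs limit 730 → met
8. landfill permit verification 369 days ago vs limit 365 → not met
9. spill-response drill 38 days ago vs limit 30 → not met
Not met: 6 of 9

6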